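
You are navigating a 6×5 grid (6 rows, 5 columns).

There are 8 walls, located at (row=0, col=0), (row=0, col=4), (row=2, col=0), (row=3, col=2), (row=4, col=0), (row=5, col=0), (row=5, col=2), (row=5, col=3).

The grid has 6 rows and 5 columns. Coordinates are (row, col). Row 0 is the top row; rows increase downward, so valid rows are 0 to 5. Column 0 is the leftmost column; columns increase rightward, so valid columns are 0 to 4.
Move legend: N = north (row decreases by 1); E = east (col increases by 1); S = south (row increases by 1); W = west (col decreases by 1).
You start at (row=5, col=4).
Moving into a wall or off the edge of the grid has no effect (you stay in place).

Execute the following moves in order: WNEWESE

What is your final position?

Answer: Final position: (row=5, col=4)

Derivation:
Start: (row=5, col=4)
  W (west): blocked, stay at (row=5, col=4)
  N (north): (row=5, col=4) -> (row=4, col=4)
  E (east): blocked, stay at (row=4, col=4)
  W (west): (row=4, col=4) -> (row=4, col=3)
  E (east): (row=4, col=3) -> (row=4, col=4)
  S (south): (row=4, col=4) -> (row=5, col=4)
  E (east): blocked, stay at (row=5, col=4)
Final: (row=5, col=4)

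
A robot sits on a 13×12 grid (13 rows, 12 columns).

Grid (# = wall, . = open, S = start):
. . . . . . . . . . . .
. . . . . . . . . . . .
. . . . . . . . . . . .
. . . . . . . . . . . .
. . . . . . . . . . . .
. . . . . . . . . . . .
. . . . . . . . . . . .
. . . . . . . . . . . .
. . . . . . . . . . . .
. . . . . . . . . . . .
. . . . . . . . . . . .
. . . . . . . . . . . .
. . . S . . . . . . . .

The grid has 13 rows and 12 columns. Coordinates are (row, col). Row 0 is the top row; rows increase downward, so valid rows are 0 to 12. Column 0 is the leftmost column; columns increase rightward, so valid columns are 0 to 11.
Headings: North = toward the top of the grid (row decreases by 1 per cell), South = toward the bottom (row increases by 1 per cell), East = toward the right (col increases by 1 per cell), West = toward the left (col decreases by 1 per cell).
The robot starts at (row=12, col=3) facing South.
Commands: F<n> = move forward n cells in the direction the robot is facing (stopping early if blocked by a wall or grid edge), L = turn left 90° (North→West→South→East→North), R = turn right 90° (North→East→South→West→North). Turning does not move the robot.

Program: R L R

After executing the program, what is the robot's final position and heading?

Answer: Final position: (row=12, col=3), facing West

Derivation:
Start: (row=12, col=3), facing South
  R: turn right, now facing West
  L: turn left, now facing South
  R: turn right, now facing West
Final: (row=12, col=3), facing West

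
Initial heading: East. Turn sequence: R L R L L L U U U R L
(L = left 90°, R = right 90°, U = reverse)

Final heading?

Answer: Final heading: East

Derivation:
Start: East
  R (right (90° clockwise)) -> South
  L (left (90° counter-clockwise)) -> East
  R (right (90° clockwise)) -> South
  L (left (90° counter-clockwise)) -> East
  L (left (90° counter-clockwise)) -> North
  L (left (90° counter-clockwise)) -> West
  U (U-turn (180°)) -> East
  U (U-turn (180°)) -> West
  U (U-turn (180°)) -> East
  R (right (90° clockwise)) -> South
  L (left (90° counter-clockwise)) -> East
Final: East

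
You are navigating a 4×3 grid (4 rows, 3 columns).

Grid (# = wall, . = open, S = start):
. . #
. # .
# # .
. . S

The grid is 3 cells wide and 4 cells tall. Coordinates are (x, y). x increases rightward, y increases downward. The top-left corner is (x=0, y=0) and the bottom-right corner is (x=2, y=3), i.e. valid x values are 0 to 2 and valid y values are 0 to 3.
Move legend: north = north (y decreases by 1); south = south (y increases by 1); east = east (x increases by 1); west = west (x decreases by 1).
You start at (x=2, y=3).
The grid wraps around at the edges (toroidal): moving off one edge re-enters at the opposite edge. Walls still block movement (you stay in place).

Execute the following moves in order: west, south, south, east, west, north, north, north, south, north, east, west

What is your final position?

Start: (x=2, y=3)
  west (west): (x=2, y=3) -> (x=1, y=3)
  south (south): (x=1, y=3) -> (x=1, y=0)
  south (south): blocked, stay at (x=1, y=0)
  east (east): blocked, stay at (x=1, y=0)
  west (west): (x=1, y=0) -> (x=0, y=0)
  north (north): (x=0, y=0) -> (x=0, y=3)
  north (north): blocked, stay at (x=0, y=3)
  north (north): blocked, stay at (x=0, y=3)
  south (south): (x=0, y=3) -> (x=0, y=0)
  north (north): (x=0, y=0) -> (x=0, y=3)
  east (east): (x=0, y=3) -> (x=1, y=3)
  west (west): (x=1, y=3) -> (x=0, y=3)
Final: (x=0, y=3)

Answer: Final position: (x=0, y=3)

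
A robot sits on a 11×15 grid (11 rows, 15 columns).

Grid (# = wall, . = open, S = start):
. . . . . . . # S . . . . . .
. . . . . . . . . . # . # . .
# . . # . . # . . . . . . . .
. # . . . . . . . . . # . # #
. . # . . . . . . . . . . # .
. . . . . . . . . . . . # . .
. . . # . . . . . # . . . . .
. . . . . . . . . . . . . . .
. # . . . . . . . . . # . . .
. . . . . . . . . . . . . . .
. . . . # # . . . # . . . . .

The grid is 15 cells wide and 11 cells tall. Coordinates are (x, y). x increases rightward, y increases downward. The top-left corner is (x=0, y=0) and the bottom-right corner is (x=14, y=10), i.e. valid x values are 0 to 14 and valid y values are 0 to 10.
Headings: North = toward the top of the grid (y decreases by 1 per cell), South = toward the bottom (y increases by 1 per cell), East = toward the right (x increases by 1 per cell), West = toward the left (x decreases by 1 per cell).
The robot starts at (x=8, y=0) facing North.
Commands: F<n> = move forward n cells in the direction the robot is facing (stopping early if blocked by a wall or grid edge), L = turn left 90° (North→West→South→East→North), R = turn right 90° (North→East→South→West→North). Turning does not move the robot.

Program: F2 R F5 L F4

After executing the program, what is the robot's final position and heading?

Answer: Final position: (x=13, y=0), facing North

Derivation:
Start: (x=8, y=0), facing North
  F2: move forward 0/2 (blocked), now at (x=8, y=0)
  R: turn right, now facing East
  F5: move forward 5, now at (x=13, y=0)
  L: turn left, now facing North
  F4: move forward 0/4 (blocked), now at (x=13, y=0)
Final: (x=13, y=0), facing North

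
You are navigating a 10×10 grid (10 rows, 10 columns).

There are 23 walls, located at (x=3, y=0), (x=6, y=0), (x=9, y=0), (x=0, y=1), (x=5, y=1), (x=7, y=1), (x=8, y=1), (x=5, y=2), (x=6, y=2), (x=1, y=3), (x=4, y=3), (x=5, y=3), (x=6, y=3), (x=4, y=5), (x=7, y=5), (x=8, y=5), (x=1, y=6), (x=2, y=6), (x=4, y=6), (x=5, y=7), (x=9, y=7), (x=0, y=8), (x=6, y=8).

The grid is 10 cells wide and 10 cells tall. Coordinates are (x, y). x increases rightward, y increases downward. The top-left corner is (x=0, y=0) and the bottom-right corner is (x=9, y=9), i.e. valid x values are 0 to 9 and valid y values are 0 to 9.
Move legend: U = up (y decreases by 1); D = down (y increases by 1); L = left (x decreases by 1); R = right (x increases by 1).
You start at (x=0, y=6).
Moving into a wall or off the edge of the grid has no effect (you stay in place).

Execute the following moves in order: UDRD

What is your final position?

Start: (x=0, y=6)
  U (up): (x=0, y=6) -> (x=0, y=5)
  D (down): (x=0, y=5) -> (x=0, y=6)
  R (right): blocked, stay at (x=0, y=6)
  D (down): (x=0, y=6) -> (x=0, y=7)
Final: (x=0, y=7)

Answer: Final position: (x=0, y=7)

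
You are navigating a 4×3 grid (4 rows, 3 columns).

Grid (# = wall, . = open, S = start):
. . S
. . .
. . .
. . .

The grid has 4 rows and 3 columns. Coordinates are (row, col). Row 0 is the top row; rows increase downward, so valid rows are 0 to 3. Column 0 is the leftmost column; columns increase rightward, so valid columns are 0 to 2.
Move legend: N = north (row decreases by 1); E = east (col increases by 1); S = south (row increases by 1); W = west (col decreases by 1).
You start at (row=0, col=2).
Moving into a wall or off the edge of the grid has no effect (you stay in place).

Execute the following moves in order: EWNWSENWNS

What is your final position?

Answer: Final position: (row=1, col=0)

Derivation:
Start: (row=0, col=2)
  E (east): blocked, stay at (row=0, col=2)
  W (west): (row=0, col=2) -> (row=0, col=1)
  N (north): blocked, stay at (row=0, col=1)
  W (west): (row=0, col=1) -> (row=0, col=0)
  S (south): (row=0, col=0) -> (row=1, col=0)
  E (east): (row=1, col=0) -> (row=1, col=1)
  N (north): (row=1, col=1) -> (row=0, col=1)
  W (west): (row=0, col=1) -> (row=0, col=0)
  N (north): blocked, stay at (row=0, col=0)
  S (south): (row=0, col=0) -> (row=1, col=0)
Final: (row=1, col=0)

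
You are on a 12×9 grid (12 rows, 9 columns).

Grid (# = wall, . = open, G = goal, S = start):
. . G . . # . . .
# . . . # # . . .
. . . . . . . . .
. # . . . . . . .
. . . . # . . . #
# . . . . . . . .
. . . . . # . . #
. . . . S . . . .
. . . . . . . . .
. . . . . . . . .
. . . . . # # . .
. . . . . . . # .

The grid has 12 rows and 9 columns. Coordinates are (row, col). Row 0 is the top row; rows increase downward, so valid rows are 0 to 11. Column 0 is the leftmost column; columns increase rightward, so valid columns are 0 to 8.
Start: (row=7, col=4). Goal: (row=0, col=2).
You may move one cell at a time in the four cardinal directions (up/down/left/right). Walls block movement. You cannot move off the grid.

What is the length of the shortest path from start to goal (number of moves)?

BFS from (row=7, col=4) until reaching (row=0, col=2):
  Distance 0: (row=7, col=4)
  Distance 1: (row=6, col=4), (row=7, col=3), (row=7, col=5), (row=8, col=4)
  Distance 2: (row=5, col=4), (row=6, col=3), (row=7, col=2), (row=7, col=6), (row=8, col=3), (row=8, col=5), (row=9, col=4)
  Distance 3: (row=5, col=3), (row=5, col=5), (row=6, col=2), (row=6, col=6), (row=7, col=1), (row=7, col=7), (row=8, col=2), (row=8, col=6), (row=9, col=3), (row=9, col=5), (row=10, col=4)
  Distance 4: (row=4, col=3), (row=4, col=5), (row=5, col=2), (row=5, col=6), (row=6, col=1), (row=6, col=7), (row=7, col=0), (row=7, col=8), (row=8, col=1), (row=8, col=7), (row=9, col=2), (row=9, col=6), (row=10, col=3), (row=11, col=4)
  Distance 5: (row=3, col=3), (row=3, col=5), (row=4, col=2), (row=4, col=6), (row=5, col=1), (row=5, col=7), (row=6, col=0), (row=8, col=0), (row=8, col=8), (row=9, col=1), (row=9, col=7), (row=10, col=2), (row=11, col=3), (row=11, col=5)
  Distance 6: (row=2, col=3), (row=2, col=5), (row=3, col=2), (row=3, col=4), (row=3, col=6), (row=4, col=1), (row=4, col=7), (row=5, col=8), (row=9, col=0), (row=9, col=8), (row=10, col=1), (row=10, col=7), (row=11, col=2), (row=11, col=6)
  Distance 7: (row=1, col=3), (row=2, col=2), (row=2, col=4), (row=2, col=6), (row=3, col=7), (row=4, col=0), (row=10, col=0), (row=10, col=8), (row=11, col=1)
  Distance 8: (row=0, col=3), (row=1, col=2), (row=1, col=6), (row=2, col=1), (row=2, col=7), (row=3, col=0), (row=3, col=8), (row=11, col=0), (row=11, col=8)
  Distance 9: (row=0, col=2), (row=0, col=4), (row=0, col=6), (row=1, col=1), (row=1, col=7), (row=2, col=0), (row=2, col=8)  <- goal reached here
One shortest path (9 moves): (row=7, col=4) -> (row=7, col=3) -> (row=7, col=2) -> (row=6, col=2) -> (row=5, col=2) -> (row=4, col=2) -> (row=3, col=2) -> (row=2, col=2) -> (row=1, col=2) -> (row=0, col=2)

Answer: Shortest path length: 9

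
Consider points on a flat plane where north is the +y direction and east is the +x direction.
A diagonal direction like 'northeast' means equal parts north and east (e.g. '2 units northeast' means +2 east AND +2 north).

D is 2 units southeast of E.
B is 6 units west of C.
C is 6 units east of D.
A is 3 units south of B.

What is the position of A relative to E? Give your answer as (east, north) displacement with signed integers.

Answer: A is at (east=2, north=-5) relative to E.

Derivation:
Place E at the origin (east=0, north=0).
  D is 2 units southeast of E: delta (east=+2, north=-2); D at (east=2, north=-2).
  C is 6 units east of D: delta (east=+6, north=+0); C at (east=8, north=-2).
  B is 6 units west of C: delta (east=-6, north=+0); B at (east=2, north=-2).
  A is 3 units south of B: delta (east=+0, north=-3); A at (east=2, north=-5).
Therefore A relative to E: (east=2, north=-5).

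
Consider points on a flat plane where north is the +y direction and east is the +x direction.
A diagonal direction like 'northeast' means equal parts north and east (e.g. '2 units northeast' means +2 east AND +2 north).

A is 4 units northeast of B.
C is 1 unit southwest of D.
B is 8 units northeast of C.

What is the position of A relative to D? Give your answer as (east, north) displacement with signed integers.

Place D at the origin (east=0, north=0).
  C is 1 unit southwest of D: delta (east=-1, north=-1); C at (east=-1, north=-1).
  B is 8 units northeast of C: delta (east=+8, north=+8); B at (east=7, north=7).
  A is 4 units northeast of B: delta (east=+4, north=+4); A at (east=11, north=11).
Therefore A relative to D: (east=11, north=11).

Answer: A is at (east=11, north=11) relative to D.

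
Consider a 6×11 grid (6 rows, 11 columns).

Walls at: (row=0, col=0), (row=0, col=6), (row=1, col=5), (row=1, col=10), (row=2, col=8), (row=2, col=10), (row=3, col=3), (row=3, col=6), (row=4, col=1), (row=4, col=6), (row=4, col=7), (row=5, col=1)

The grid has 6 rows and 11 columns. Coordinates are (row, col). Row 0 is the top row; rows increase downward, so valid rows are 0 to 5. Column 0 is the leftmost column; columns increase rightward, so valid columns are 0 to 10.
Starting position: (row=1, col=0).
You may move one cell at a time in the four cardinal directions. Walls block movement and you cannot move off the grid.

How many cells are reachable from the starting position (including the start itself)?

Answer: Reachable cells: 54

Derivation:
BFS flood-fill from (row=1, col=0):
  Distance 0: (row=1, col=0)
  Distance 1: (row=1, col=1), (row=2, col=0)
  Distance 2: (row=0, col=1), (row=1, col=2), (row=2, col=1), (row=3, col=0)
  Distance 3: (row=0, col=2), (row=1, col=3), (row=2, col=2), (row=3, col=1), (row=4, col=0)
  Distance 4: (row=0, col=3), (row=1, col=4), (row=2, col=3), (row=3, col=2), (row=5, col=0)
  Distance 5: (row=0, col=4), (row=2, col=4), (row=4, col=2)
  Distance 6: (row=0, col=5), (row=2, col=5), (row=3, col=4), (row=4, col=3), (row=5, col=2)
  Distance 7: (row=2, col=6), (row=3, col=5), (row=4, col=4), (row=5, col=3)
  Distance 8: (row=1, col=6), (row=2, col=7), (row=4, col=5), (row=5, col=4)
  Distance 9: (row=1, col=7), (row=3, col=7), (row=5, col=5)
  Distance 10: (row=0, col=7), (row=1, col=8), (row=3, col=8), (row=5, col=6)
  Distance 11: (row=0, col=8), (row=1, col=9), (row=3, col=9), (row=4, col=8), (row=5, col=7)
  Distance 12: (row=0, col=9), (row=2, col=9), (row=3, col=10), (row=4, col=9), (row=5, col=8)
  Distance 13: (row=0, col=10), (row=4, col=10), (row=5, col=9)
  Distance 14: (row=5, col=10)
Total reachable: 54 (grid has 54 open cells total)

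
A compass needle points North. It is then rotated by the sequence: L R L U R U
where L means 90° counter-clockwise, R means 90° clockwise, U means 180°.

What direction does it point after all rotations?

Start: North
  L (left (90° counter-clockwise)) -> West
  R (right (90° clockwise)) -> North
  L (left (90° counter-clockwise)) -> West
  U (U-turn (180°)) -> East
  R (right (90° clockwise)) -> South
  U (U-turn (180°)) -> North
Final: North

Answer: Final heading: North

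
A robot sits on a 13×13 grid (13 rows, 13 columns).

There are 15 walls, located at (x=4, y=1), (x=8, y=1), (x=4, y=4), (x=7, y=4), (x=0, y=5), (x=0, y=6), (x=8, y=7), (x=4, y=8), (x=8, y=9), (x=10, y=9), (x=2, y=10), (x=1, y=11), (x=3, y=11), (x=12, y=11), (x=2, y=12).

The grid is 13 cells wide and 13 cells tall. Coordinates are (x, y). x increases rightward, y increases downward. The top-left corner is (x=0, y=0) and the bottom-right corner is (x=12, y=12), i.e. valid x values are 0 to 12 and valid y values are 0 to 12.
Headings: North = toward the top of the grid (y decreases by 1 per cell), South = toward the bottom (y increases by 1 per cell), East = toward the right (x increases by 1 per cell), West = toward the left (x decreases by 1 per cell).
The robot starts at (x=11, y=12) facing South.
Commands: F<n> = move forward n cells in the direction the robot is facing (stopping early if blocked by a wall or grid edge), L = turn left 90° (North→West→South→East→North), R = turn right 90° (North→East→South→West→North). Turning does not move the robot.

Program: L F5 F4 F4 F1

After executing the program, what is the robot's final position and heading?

Answer: Final position: (x=12, y=12), facing East

Derivation:
Start: (x=11, y=12), facing South
  L: turn left, now facing East
  F5: move forward 1/5 (blocked), now at (x=12, y=12)
  F4: move forward 0/4 (blocked), now at (x=12, y=12)
  F4: move forward 0/4 (blocked), now at (x=12, y=12)
  F1: move forward 0/1 (blocked), now at (x=12, y=12)
Final: (x=12, y=12), facing East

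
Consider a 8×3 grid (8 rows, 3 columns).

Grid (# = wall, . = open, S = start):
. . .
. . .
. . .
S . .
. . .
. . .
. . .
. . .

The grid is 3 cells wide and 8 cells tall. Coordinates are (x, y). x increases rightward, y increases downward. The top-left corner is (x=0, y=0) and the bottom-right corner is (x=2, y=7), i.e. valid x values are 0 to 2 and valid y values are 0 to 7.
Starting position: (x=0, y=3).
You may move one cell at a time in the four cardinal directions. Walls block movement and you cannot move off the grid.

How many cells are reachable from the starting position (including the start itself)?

Answer: Reachable cells: 24

Derivation:
BFS flood-fill from (x=0, y=3):
  Distance 0: (x=0, y=3)
  Distance 1: (x=0, y=2), (x=1, y=3), (x=0, y=4)
  Distance 2: (x=0, y=1), (x=1, y=2), (x=2, y=3), (x=1, y=4), (x=0, y=5)
  Distance 3: (x=0, y=0), (x=1, y=1), (x=2, y=2), (x=2, y=4), (x=1, y=5), (x=0, y=6)
  Distance 4: (x=1, y=0), (x=2, y=1), (x=2, y=5), (x=1, y=6), (x=0, y=7)
  Distance 5: (x=2, y=0), (x=2, y=6), (x=1, y=7)
  Distance 6: (x=2, y=7)
Total reachable: 24 (grid has 24 open cells total)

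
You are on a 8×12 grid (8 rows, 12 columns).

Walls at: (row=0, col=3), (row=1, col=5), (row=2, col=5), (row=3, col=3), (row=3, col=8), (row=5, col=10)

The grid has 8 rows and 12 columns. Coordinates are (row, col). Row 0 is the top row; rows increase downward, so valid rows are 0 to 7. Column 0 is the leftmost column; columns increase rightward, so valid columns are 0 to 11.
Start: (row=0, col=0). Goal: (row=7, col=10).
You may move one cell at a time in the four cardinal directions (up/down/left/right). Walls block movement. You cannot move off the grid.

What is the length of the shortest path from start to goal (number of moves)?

Answer: Shortest path length: 17

Derivation:
BFS from (row=0, col=0) until reaching (row=7, col=10):
  Distance 0: (row=0, col=0)
  Distance 1: (row=0, col=1), (row=1, col=0)
  Distance 2: (row=0, col=2), (row=1, col=1), (row=2, col=0)
  Distance 3: (row=1, col=2), (row=2, col=1), (row=3, col=0)
  Distance 4: (row=1, col=3), (row=2, col=2), (row=3, col=1), (row=4, col=0)
  Distance 5: (row=1, col=4), (row=2, col=3), (row=3, col=2), (row=4, col=1), (row=5, col=0)
  Distance 6: (row=0, col=4), (row=2, col=4), (row=4, col=2), (row=5, col=1), (row=6, col=0)
  Distance 7: (row=0, col=5), (row=3, col=4), (row=4, col=3), (row=5, col=2), (row=6, col=1), (row=7, col=0)
  Distance 8: (row=0, col=6), (row=3, col=5), (row=4, col=4), (row=5, col=3), (row=6, col=2), (row=7, col=1)
  Distance 9: (row=0, col=7), (row=1, col=6), (row=3, col=6), (row=4, col=5), (row=5, col=4), (row=6, col=3), (row=7, col=2)
  Distance 10: (row=0, col=8), (row=1, col=7), (row=2, col=6), (row=3, col=7), (row=4, col=6), (row=5, col=5), (row=6, col=4), (row=7, col=3)
  Distance 11: (row=0, col=9), (row=1, col=8), (row=2, col=7), (row=4, col=7), (row=5, col=6), (row=6, col=5), (row=7, col=4)
  Distance 12: (row=0, col=10), (row=1, col=9), (row=2, col=8), (row=4, col=8), (row=5, col=7), (row=6, col=6), (row=7, col=5)
  Distance 13: (row=0, col=11), (row=1, col=10), (row=2, col=9), (row=4, col=9), (row=5, col=8), (row=6, col=7), (row=7, col=6)
  Distance 14: (row=1, col=11), (row=2, col=10), (row=3, col=9), (row=4, col=10), (row=5, col=9), (row=6, col=8), (row=7, col=7)
  Distance 15: (row=2, col=11), (row=3, col=10), (row=4, col=11), (row=6, col=9), (row=7, col=8)
  Distance 16: (row=3, col=11), (row=5, col=11), (row=6, col=10), (row=7, col=9)
  Distance 17: (row=6, col=11), (row=7, col=10)  <- goal reached here
One shortest path (17 moves): (row=0, col=0) -> (row=0, col=1) -> (row=0, col=2) -> (row=1, col=2) -> (row=1, col=3) -> (row=1, col=4) -> (row=2, col=4) -> (row=3, col=4) -> (row=3, col=5) -> (row=3, col=6) -> (row=3, col=7) -> (row=4, col=7) -> (row=4, col=8) -> (row=4, col=9) -> (row=5, col=9) -> (row=6, col=9) -> (row=6, col=10) -> (row=7, col=10)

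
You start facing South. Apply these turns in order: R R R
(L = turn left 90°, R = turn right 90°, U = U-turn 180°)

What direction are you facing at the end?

Answer: Final heading: East

Derivation:
Start: South
  R (right (90° clockwise)) -> West
  R (right (90° clockwise)) -> North
  R (right (90° clockwise)) -> East
Final: East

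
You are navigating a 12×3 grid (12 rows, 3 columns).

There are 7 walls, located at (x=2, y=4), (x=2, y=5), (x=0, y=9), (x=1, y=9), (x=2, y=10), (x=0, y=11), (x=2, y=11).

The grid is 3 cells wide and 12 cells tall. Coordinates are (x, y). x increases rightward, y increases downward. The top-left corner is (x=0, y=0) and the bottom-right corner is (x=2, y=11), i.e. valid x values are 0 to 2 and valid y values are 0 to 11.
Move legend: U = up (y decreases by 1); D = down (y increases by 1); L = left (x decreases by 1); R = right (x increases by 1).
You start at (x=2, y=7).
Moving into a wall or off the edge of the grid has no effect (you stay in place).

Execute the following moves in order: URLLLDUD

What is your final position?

Start: (x=2, y=7)
  U (up): (x=2, y=7) -> (x=2, y=6)
  R (right): blocked, stay at (x=2, y=6)
  L (left): (x=2, y=6) -> (x=1, y=6)
  L (left): (x=1, y=6) -> (x=0, y=6)
  L (left): blocked, stay at (x=0, y=6)
  D (down): (x=0, y=6) -> (x=0, y=7)
  U (up): (x=0, y=7) -> (x=0, y=6)
  D (down): (x=0, y=6) -> (x=0, y=7)
Final: (x=0, y=7)

Answer: Final position: (x=0, y=7)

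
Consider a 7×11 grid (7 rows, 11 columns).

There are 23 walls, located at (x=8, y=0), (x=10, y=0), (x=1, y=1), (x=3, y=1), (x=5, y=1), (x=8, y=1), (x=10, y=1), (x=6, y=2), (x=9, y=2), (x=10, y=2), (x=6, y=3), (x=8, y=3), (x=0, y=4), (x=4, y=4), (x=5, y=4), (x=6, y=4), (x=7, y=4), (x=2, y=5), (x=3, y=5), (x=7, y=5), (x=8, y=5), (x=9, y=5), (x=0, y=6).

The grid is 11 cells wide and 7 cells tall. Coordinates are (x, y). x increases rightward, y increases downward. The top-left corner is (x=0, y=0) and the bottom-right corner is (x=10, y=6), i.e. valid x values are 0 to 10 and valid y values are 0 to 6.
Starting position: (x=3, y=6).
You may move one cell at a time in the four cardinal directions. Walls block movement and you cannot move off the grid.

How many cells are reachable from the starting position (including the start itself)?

BFS flood-fill from (x=3, y=6):
  Distance 0: (x=3, y=6)
  Distance 1: (x=2, y=6), (x=4, y=6)
  Distance 2: (x=4, y=5), (x=1, y=6), (x=5, y=6)
  Distance 3: (x=1, y=5), (x=5, y=5), (x=6, y=6)
  Distance 4: (x=1, y=4), (x=0, y=5), (x=6, y=5), (x=7, y=6)
  Distance 5: (x=1, y=3), (x=2, y=4), (x=8, y=6)
  Distance 6: (x=1, y=2), (x=0, y=3), (x=2, y=3), (x=3, y=4), (x=9, y=6)
  Distance 7: (x=0, y=2), (x=2, y=2), (x=3, y=3), (x=10, y=6)
  Distance 8: (x=0, y=1), (x=2, y=1), (x=3, y=2), (x=4, y=3), (x=10, y=5)
  Distance 9: (x=0, y=0), (x=2, y=0), (x=4, y=2), (x=5, y=3), (x=10, y=4)
  Distance 10: (x=1, y=0), (x=3, y=0), (x=4, y=1), (x=5, y=2), (x=10, y=3), (x=9, y=4)
  Distance 11: (x=4, y=0), (x=9, y=3), (x=8, y=4)
  Distance 12: (x=5, y=0)
  Distance 13: (x=6, y=0)
  Distance 14: (x=7, y=0), (x=6, y=1)
  Distance 15: (x=7, y=1)
  Distance 16: (x=7, y=2)
  Distance 17: (x=8, y=2), (x=7, y=3)
Total reachable: 52 (grid has 54 open cells total)

Answer: Reachable cells: 52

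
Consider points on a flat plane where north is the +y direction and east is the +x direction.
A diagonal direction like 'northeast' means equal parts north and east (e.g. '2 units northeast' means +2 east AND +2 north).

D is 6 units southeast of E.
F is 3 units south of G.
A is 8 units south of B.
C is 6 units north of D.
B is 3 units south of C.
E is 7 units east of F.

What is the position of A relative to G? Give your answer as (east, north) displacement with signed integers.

Place G at the origin (east=0, north=0).
  F is 3 units south of G: delta (east=+0, north=-3); F at (east=0, north=-3).
  E is 7 units east of F: delta (east=+7, north=+0); E at (east=7, north=-3).
  D is 6 units southeast of E: delta (east=+6, north=-6); D at (east=13, north=-9).
  C is 6 units north of D: delta (east=+0, north=+6); C at (east=13, north=-3).
  B is 3 units south of C: delta (east=+0, north=-3); B at (east=13, north=-6).
  A is 8 units south of B: delta (east=+0, north=-8); A at (east=13, north=-14).
Therefore A relative to G: (east=13, north=-14).

Answer: A is at (east=13, north=-14) relative to G.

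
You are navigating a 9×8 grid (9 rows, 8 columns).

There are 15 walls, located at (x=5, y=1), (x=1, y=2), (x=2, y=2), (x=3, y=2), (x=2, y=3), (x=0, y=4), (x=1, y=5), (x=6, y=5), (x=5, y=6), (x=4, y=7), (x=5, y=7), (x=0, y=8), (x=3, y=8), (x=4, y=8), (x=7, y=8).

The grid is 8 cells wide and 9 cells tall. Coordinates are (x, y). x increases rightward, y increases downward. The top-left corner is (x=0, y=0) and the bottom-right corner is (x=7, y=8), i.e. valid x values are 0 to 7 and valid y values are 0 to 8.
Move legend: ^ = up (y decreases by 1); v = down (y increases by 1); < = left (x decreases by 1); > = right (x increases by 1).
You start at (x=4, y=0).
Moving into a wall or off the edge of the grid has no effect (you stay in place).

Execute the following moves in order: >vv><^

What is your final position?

Start: (x=4, y=0)
  > (right): (x=4, y=0) -> (x=5, y=0)
  v (down): blocked, stay at (x=5, y=0)
  v (down): blocked, stay at (x=5, y=0)
  > (right): (x=5, y=0) -> (x=6, y=0)
  < (left): (x=6, y=0) -> (x=5, y=0)
  ^ (up): blocked, stay at (x=5, y=0)
Final: (x=5, y=0)

Answer: Final position: (x=5, y=0)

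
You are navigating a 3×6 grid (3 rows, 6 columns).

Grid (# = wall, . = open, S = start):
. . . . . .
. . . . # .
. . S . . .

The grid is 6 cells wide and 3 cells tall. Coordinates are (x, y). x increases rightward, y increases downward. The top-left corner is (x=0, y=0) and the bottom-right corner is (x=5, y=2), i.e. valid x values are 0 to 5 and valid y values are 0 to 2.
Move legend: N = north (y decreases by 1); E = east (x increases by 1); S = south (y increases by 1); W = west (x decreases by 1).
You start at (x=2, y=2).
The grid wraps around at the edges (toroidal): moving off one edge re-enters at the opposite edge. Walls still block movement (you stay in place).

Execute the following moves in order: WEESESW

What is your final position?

Answer: Final position: (x=3, y=0)

Derivation:
Start: (x=2, y=2)
  W (west): (x=2, y=2) -> (x=1, y=2)
  E (east): (x=1, y=2) -> (x=2, y=2)
  E (east): (x=2, y=2) -> (x=3, y=2)
  S (south): (x=3, y=2) -> (x=3, y=0)
  E (east): (x=3, y=0) -> (x=4, y=0)
  S (south): blocked, stay at (x=4, y=0)
  W (west): (x=4, y=0) -> (x=3, y=0)
Final: (x=3, y=0)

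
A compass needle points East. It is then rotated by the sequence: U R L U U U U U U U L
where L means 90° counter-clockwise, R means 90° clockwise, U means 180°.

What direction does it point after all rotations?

Start: East
  U (U-turn (180°)) -> West
  R (right (90° clockwise)) -> North
  L (left (90° counter-clockwise)) -> West
  U (U-turn (180°)) -> East
  U (U-turn (180°)) -> West
  U (U-turn (180°)) -> East
  U (U-turn (180°)) -> West
  U (U-turn (180°)) -> East
  U (U-turn (180°)) -> West
  U (U-turn (180°)) -> East
  L (left (90° counter-clockwise)) -> North
Final: North

Answer: Final heading: North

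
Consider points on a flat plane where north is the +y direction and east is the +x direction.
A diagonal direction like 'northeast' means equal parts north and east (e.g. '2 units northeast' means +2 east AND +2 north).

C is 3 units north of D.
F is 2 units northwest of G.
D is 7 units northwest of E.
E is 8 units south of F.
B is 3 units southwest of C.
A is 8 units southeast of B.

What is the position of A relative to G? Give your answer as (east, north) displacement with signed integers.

Answer: A is at (east=-4, north=-7) relative to G.

Derivation:
Place G at the origin (east=0, north=0).
  F is 2 units northwest of G: delta (east=-2, north=+2); F at (east=-2, north=2).
  E is 8 units south of F: delta (east=+0, north=-8); E at (east=-2, north=-6).
  D is 7 units northwest of E: delta (east=-7, north=+7); D at (east=-9, north=1).
  C is 3 units north of D: delta (east=+0, north=+3); C at (east=-9, north=4).
  B is 3 units southwest of C: delta (east=-3, north=-3); B at (east=-12, north=1).
  A is 8 units southeast of B: delta (east=+8, north=-8); A at (east=-4, north=-7).
Therefore A relative to G: (east=-4, north=-7).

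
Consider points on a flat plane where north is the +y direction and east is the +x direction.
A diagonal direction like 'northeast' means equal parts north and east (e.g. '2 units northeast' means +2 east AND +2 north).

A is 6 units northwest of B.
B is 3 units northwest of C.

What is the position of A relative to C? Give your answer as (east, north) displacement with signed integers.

Place C at the origin (east=0, north=0).
  B is 3 units northwest of C: delta (east=-3, north=+3); B at (east=-3, north=3).
  A is 6 units northwest of B: delta (east=-6, north=+6); A at (east=-9, north=9).
Therefore A relative to C: (east=-9, north=9).

Answer: A is at (east=-9, north=9) relative to C.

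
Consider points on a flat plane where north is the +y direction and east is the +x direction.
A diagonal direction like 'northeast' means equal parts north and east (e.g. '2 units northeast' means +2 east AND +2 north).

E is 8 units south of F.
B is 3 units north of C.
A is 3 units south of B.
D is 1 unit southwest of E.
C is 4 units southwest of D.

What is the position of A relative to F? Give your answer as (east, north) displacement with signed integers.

Place F at the origin (east=0, north=0).
  E is 8 units south of F: delta (east=+0, north=-8); E at (east=0, north=-8).
  D is 1 unit southwest of E: delta (east=-1, north=-1); D at (east=-1, north=-9).
  C is 4 units southwest of D: delta (east=-4, north=-4); C at (east=-5, north=-13).
  B is 3 units north of C: delta (east=+0, north=+3); B at (east=-5, north=-10).
  A is 3 units south of B: delta (east=+0, north=-3); A at (east=-5, north=-13).
Therefore A relative to F: (east=-5, north=-13).

Answer: A is at (east=-5, north=-13) relative to F.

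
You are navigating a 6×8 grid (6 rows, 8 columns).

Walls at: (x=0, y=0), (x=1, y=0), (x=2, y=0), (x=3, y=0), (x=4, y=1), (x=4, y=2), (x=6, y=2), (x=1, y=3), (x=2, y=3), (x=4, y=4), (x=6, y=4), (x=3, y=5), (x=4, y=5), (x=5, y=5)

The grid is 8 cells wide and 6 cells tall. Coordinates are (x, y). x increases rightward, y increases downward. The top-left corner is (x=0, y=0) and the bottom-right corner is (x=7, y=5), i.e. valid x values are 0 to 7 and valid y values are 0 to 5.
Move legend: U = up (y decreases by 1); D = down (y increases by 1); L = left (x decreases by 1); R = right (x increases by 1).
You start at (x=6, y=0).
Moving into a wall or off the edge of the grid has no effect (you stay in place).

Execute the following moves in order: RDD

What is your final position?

Start: (x=6, y=0)
  R (right): (x=6, y=0) -> (x=7, y=0)
  D (down): (x=7, y=0) -> (x=7, y=1)
  D (down): (x=7, y=1) -> (x=7, y=2)
Final: (x=7, y=2)

Answer: Final position: (x=7, y=2)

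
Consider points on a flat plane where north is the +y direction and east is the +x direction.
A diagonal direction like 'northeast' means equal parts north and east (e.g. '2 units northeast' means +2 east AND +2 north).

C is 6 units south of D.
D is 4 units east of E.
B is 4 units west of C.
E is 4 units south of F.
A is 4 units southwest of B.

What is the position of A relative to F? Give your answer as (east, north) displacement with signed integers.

Answer: A is at (east=-4, north=-14) relative to F.

Derivation:
Place F at the origin (east=0, north=0).
  E is 4 units south of F: delta (east=+0, north=-4); E at (east=0, north=-4).
  D is 4 units east of E: delta (east=+4, north=+0); D at (east=4, north=-4).
  C is 6 units south of D: delta (east=+0, north=-6); C at (east=4, north=-10).
  B is 4 units west of C: delta (east=-4, north=+0); B at (east=0, north=-10).
  A is 4 units southwest of B: delta (east=-4, north=-4); A at (east=-4, north=-14).
Therefore A relative to F: (east=-4, north=-14).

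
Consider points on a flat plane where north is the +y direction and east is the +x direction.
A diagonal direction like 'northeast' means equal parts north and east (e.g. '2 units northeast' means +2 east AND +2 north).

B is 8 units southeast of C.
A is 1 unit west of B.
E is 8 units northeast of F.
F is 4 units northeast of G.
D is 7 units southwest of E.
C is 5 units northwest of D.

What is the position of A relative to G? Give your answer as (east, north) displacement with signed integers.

Answer: A is at (east=7, north=2) relative to G.

Derivation:
Place G at the origin (east=0, north=0).
  F is 4 units northeast of G: delta (east=+4, north=+4); F at (east=4, north=4).
  E is 8 units northeast of F: delta (east=+8, north=+8); E at (east=12, north=12).
  D is 7 units southwest of E: delta (east=-7, north=-7); D at (east=5, north=5).
  C is 5 units northwest of D: delta (east=-5, north=+5); C at (east=0, north=10).
  B is 8 units southeast of C: delta (east=+8, north=-8); B at (east=8, north=2).
  A is 1 unit west of B: delta (east=-1, north=+0); A at (east=7, north=2).
Therefore A relative to G: (east=7, north=2).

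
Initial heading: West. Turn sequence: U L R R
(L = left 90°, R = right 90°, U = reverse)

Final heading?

Answer: Final heading: South

Derivation:
Start: West
  U (U-turn (180°)) -> East
  L (left (90° counter-clockwise)) -> North
  R (right (90° clockwise)) -> East
  R (right (90° clockwise)) -> South
Final: South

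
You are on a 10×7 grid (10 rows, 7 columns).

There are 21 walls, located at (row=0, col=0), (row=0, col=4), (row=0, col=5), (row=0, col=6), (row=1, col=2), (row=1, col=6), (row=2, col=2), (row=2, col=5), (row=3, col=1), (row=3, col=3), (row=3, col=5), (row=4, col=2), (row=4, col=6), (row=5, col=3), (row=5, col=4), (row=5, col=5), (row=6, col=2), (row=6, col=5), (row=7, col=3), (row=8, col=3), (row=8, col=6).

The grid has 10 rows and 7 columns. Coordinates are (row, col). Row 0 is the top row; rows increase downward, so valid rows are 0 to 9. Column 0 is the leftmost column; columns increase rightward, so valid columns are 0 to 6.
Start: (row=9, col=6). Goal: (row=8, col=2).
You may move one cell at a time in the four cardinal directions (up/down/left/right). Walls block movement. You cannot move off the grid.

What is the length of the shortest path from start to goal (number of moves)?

BFS from (row=9, col=6) until reaching (row=8, col=2):
  Distance 0: (row=9, col=6)
  Distance 1: (row=9, col=5)
  Distance 2: (row=8, col=5), (row=9, col=4)
  Distance 3: (row=7, col=5), (row=8, col=4), (row=9, col=3)
  Distance 4: (row=7, col=4), (row=7, col=6), (row=9, col=2)
  Distance 5: (row=6, col=4), (row=6, col=6), (row=8, col=2), (row=9, col=1)  <- goal reached here
One shortest path (5 moves): (row=9, col=6) -> (row=9, col=5) -> (row=9, col=4) -> (row=9, col=3) -> (row=9, col=2) -> (row=8, col=2)

Answer: Shortest path length: 5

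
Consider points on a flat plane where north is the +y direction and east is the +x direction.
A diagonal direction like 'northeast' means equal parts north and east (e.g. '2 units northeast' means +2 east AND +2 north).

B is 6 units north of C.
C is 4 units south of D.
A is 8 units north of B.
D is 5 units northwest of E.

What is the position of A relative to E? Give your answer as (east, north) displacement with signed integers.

Answer: A is at (east=-5, north=15) relative to E.

Derivation:
Place E at the origin (east=0, north=0).
  D is 5 units northwest of E: delta (east=-5, north=+5); D at (east=-5, north=5).
  C is 4 units south of D: delta (east=+0, north=-4); C at (east=-5, north=1).
  B is 6 units north of C: delta (east=+0, north=+6); B at (east=-5, north=7).
  A is 8 units north of B: delta (east=+0, north=+8); A at (east=-5, north=15).
Therefore A relative to E: (east=-5, north=15).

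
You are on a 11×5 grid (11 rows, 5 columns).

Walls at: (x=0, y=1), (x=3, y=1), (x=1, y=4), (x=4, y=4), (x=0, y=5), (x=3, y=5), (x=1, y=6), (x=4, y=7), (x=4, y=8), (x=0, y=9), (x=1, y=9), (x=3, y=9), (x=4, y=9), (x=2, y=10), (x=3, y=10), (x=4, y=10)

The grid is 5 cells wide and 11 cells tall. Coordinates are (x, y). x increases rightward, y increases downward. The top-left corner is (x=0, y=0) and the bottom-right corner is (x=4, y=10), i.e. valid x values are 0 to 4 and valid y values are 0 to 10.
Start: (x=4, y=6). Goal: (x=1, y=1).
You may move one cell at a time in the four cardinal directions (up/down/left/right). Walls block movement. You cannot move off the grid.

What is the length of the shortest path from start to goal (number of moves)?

Answer: Shortest path length: 8

Derivation:
BFS from (x=4, y=6) until reaching (x=1, y=1):
  Distance 0: (x=4, y=6)
  Distance 1: (x=4, y=5), (x=3, y=6)
  Distance 2: (x=2, y=6), (x=3, y=7)
  Distance 3: (x=2, y=5), (x=2, y=7), (x=3, y=8)
  Distance 4: (x=2, y=4), (x=1, y=5), (x=1, y=7), (x=2, y=8)
  Distance 5: (x=2, y=3), (x=3, y=4), (x=0, y=7), (x=1, y=8), (x=2, y=9)
  Distance 6: (x=2, y=2), (x=1, y=3), (x=3, y=3), (x=0, y=6), (x=0, y=8)
  Distance 7: (x=2, y=1), (x=1, y=2), (x=3, y=2), (x=0, y=3), (x=4, y=3)
  Distance 8: (x=2, y=0), (x=1, y=1), (x=0, y=2), (x=4, y=2), (x=0, y=4)  <- goal reached here
One shortest path (8 moves): (x=4, y=6) -> (x=3, y=6) -> (x=2, y=6) -> (x=2, y=5) -> (x=2, y=4) -> (x=2, y=3) -> (x=1, y=3) -> (x=1, y=2) -> (x=1, y=1)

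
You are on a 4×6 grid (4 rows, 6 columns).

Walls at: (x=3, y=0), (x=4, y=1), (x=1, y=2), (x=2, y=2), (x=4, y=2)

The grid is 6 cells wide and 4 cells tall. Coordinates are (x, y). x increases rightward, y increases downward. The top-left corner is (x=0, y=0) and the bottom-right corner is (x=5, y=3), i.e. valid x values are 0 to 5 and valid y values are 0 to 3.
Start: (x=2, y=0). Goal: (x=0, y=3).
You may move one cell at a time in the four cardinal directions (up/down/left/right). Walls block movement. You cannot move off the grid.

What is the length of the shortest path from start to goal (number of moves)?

Answer: Shortest path length: 5

Derivation:
BFS from (x=2, y=0) until reaching (x=0, y=3):
  Distance 0: (x=2, y=0)
  Distance 1: (x=1, y=0), (x=2, y=1)
  Distance 2: (x=0, y=0), (x=1, y=1), (x=3, y=1)
  Distance 3: (x=0, y=1), (x=3, y=2)
  Distance 4: (x=0, y=2), (x=3, y=3)
  Distance 5: (x=0, y=3), (x=2, y=3), (x=4, y=3)  <- goal reached here
One shortest path (5 moves): (x=2, y=0) -> (x=1, y=0) -> (x=0, y=0) -> (x=0, y=1) -> (x=0, y=2) -> (x=0, y=3)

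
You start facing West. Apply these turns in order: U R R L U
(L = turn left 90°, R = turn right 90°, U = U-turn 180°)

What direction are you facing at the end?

Answer: Final heading: North

Derivation:
Start: West
  U (U-turn (180°)) -> East
  R (right (90° clockwise)) -> South
  R (right (90° clockwise)) -> West
  L (left (90° counter-clockwise)) -> South
  U (U-turn (180°)) -> North
Final: North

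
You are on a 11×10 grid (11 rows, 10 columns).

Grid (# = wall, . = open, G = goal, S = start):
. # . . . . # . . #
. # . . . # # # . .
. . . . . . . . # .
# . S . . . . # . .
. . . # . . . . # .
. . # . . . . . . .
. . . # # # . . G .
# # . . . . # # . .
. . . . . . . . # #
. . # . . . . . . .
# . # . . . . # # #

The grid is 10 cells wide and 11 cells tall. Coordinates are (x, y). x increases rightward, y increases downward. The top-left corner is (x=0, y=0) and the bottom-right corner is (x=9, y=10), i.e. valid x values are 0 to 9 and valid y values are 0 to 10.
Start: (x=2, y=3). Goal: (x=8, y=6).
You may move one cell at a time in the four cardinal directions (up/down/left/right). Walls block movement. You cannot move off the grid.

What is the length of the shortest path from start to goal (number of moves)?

BFS from (x=2, y=3) until reaching (x=8, y=6):
  Distance 0: (x=2, y=3)
  Distance 1: (x=2, y=2), (x=1, y=3), (x=3, y=3), (x=2, y=4)
  Distance 2: (x=2, y=1), (x=1, y=2), (x=3, y=2), (x=4, y=3), (x=1, y=4)
  Distance 3: (x=2, y=0), (x=3, y=1), (x=0, y=2), (x=4, y=2), (x=5, y=3), (x=0, y=4), (x=4, y=4), (x=1, y=5)
  Distance 4: (x=3, y=0), (x=0, y=1), (x=4, y=1), (x=5, y=2), (x=6, y=3), (x=5, y=4), (x=0, y=5), (x=4, y=5), (x=1, y=6)
  Distance 5: (x=0, y=0), (x=4, y=0), (x=6, y=2), (x=6, y=4), (x=3, y=5), (x=5, y=5), (x=0, y=6), (x=2, y=6)
  Distance 6: (x=5, y=0), (x=7, y=2), (x=7, y=4), (x=6, y=5), (x=2, y=7)
  Distance 7: (x=7, y=5), (x=6, y=6), (x=3, y=7), (x=2, y=8)
  Distance 8: (x=8, y=5), (x=7, y=6), (x=4, y=7), (x=1, y=8), (x=3, y=8)
  Distance 9: (x=9, y=5), (x=8, y=6), (x=5, y=7), (x=0, y=8), (x=4, y=8), (x=1, y=9), (x=3, y=9)  <- goal reached here
One shortest path (9 moves): (x=2, y=3) -> (x=3, y=3) -> (x=4, y=3) -> (x=5, y=3) -> (x=6, y=3) -> (x=6, y=4) -> (x=7, y=4) -> (x=7, y=5) -> (x=8, y=5) -> (x=8, y=6)

Answer: Shortest path length: 9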